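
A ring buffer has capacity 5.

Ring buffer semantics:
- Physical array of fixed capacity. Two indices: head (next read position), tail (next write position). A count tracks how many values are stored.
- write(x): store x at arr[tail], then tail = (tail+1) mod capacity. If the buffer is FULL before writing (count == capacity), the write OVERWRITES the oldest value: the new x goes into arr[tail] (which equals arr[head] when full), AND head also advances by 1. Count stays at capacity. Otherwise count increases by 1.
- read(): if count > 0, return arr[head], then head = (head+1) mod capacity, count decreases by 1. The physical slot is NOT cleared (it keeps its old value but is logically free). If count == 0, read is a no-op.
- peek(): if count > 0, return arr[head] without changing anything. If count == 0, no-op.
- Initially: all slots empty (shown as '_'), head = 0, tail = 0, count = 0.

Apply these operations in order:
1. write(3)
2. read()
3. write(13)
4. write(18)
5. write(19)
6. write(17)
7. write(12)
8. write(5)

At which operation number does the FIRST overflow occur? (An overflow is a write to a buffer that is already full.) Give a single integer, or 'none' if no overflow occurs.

Answer: 8

Derivation:
After op 1 (write(3)): arr=[3 _ _ _ _] head=0 tail=1 count=1
After op 2 (read()): arr=[3 _ _ _ _] head=1 tail=1 count=0
After op 3 (write(13)): arr=[3 13 _ _ _] head=1 tail=2 count=1
After op 4 (write(18)): arr=[3 13 18 _ _] head=1 tail=3 count=2
After op 5 (write(19)): arr=[3 13 18 19 _] head=1 tail=4 count=3
After op 6 (write(17)): arr=[3 13 18 19 17] head=1 tail=0 count=4
After op 7 (write(12)): arr=[12 13 18 19 17] head=1 tail=1 count=5
After op 8 (write(5)): arr=[12 5 18 19 17] head=2 tail=2 count=5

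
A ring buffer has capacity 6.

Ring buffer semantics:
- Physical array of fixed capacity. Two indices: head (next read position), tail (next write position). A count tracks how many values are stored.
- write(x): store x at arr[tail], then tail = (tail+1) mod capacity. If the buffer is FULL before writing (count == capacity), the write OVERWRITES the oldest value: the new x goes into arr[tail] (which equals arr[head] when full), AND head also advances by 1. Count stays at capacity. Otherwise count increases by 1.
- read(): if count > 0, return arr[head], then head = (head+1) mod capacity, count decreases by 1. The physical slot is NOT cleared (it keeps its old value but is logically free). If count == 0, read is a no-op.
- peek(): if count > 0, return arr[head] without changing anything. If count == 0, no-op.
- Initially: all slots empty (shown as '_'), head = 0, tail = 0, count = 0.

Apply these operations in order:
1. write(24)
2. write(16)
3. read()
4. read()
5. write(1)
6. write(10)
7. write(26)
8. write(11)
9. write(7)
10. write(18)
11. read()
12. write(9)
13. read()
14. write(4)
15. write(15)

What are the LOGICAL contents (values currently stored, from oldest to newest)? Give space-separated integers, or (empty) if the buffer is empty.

Answer: 11 7 18 9 4 15

Derivation:
After op 1 (write(24)): arr=[24 _ _ _ _ _] head=0 tail=1 count=1
After op 2 (write(16)): arr=[24 16 _ _ _ _] head=0 tail=2 count=2
After op 3 (read()): arr=[24 16 _ _ _ _] head=1 tail=2 count=1
After op 4 (read()): arr=[24 16 _ _ _ _] head=2 tail=2 count=0
After op 5 (write(1)): arr=[24 16 1 _ _ _] head=2 tail=3 count=1
After op 6 (write(10)): arr=[24 16 1 10 _ _] head=2 tail=4 count=2
After op 7 (write(26)): arr=[24 16 1 10 26 _] head=2 tail=5 count=3
After op 8 (write(11)): arr=[24 16 1 10 26 11] head=2 tail=0 count=4
After op 9 (write(7)): arr=[7 16 1 10 26 11] head=2 tail=1 count=5
After op 10 (write(18)): arr=[7 18 1 10 26 11] head=2 tail=2 count=6
After op 11 (read()): arr=[7 18 1 10 26 11] head=3 tail=2 count=5
After op 12 (write(9)): arr=[7 18 9 10 26 11] head=3 tail=3 count=6
After op 13 (read()): arr=[7 18 9 10 26 11] head=4 tail=3 count=5
After op 14 (write(4)): arr=[7 18 9 4 26 11] head=4 tail=4 count=6
After op 15 (write(15)): arr=[7 18 9 4 15 11] head=5 tail=5 count=6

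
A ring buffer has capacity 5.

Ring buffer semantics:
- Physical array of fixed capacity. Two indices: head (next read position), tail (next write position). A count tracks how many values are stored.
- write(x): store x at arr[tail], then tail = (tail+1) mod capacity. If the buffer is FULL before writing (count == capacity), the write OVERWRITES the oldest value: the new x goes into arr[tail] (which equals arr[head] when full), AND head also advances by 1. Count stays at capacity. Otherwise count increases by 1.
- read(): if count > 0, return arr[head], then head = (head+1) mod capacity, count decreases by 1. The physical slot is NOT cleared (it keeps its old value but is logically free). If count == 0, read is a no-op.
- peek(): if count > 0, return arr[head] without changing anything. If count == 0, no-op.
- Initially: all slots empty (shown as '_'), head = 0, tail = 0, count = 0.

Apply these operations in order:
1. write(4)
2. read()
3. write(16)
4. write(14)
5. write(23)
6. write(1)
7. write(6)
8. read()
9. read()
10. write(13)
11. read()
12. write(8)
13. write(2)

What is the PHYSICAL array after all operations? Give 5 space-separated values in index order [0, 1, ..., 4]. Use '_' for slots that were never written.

Answer: 6 13 8 2 1

Derivation:
After op 1 (write(4)): arr=[4 _ _ _ _] head=0 tail=1 count=1
After op 2 (read()): arr=[4 _ _ _ _] head=1 tail=1 count=0
After op 3 (write(16)): arr=[4 16 _ _ _] head=1 tail=2 count=1
After op 4 (write(14)): arr=[4 16 14 _ _] head=1 tail=3 count=2
After op 5 (write(23)): arr=[4 16 14 23 _] head=1 tail=4 count=3
After op 6 (write(1)): arr=[4 16 14 23 1] head=1 tail=0 count=4
After op 7 (write(6)): arr=[6 16 14 23 1] head=1 tail=1 count=5
After op 8 (read()): arr=[6 16 14 23 1] head=2 tail=1 count=4
After op 9 (read()): arr=[6 16 14 23 1] head=3 tail=1 count=3
After op 10 (write(13)): arr=[6 13 14 23 1] head=3 tail=2 count=4
After op 11 (read()): arr=[6 13 14 23 1] head=4 tail=2 count=3
After op 12 (write(8)): arr=[6 13 8 23 1] head=4 tail=3 count=4
After op 13 (write(2)): arr=[6 13 8 2 1] head=4 tail=4 count=5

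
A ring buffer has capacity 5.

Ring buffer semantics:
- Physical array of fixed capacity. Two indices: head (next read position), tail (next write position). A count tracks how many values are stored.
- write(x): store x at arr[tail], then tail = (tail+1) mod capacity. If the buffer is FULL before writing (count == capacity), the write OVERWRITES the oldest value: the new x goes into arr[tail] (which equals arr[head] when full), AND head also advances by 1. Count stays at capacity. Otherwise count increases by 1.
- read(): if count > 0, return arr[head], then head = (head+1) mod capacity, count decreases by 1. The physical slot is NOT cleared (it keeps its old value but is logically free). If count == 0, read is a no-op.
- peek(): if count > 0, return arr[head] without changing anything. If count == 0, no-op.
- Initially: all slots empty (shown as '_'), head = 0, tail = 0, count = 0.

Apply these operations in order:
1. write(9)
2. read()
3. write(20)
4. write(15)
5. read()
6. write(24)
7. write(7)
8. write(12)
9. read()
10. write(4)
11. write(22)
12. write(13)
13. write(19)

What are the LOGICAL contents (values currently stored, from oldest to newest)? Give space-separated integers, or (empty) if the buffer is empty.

Answer: 12 4 22 13 19

Derivation:
After op 1 (write(9)): arr=[9 _ _ _ _] head=0 tail=1 count=1
After op 2 (read()): arr=[9 _ _ _ _] head=1 tail=1 count=0
After op 3 (write(20)): arr=[9 20 _ _ _] head=1 tail=2 count=1
After op 4 (write(15)): arr=[9 20 15 _ _] head=1 tail=3 count=2
After op 5 (read()): arr=[9 20 15 _ _] head=2 tail=3 count=1
After op 6 (write(24)): arr=[9 20 15 24 _] head=2 tail=4 count=2
After op 7 (write(7)): arr=[9 20 15 24 7] head=2 tail=0 count=3
After op 8 (write(12)): arr=[12 20 15 24 7] head=2 tail=1 count=4
After op 9 (read()): arr=[12 20 15 24 7] head=3 tail=1 count=3
After op 10 (write(4)): arr=[12 4 15 24 7] head=3 tail=2 count=4
After op 11 (write(22)): arr=[12 4 22 24 7] head=3 tail=3 count=5
After op 12 (write(13)): arr=[12 4 22 13 7] head=4 tail=4 count=5
After op 13 (write(19)): arr=[12 4 22 13 19] head=0 tail=0 count=5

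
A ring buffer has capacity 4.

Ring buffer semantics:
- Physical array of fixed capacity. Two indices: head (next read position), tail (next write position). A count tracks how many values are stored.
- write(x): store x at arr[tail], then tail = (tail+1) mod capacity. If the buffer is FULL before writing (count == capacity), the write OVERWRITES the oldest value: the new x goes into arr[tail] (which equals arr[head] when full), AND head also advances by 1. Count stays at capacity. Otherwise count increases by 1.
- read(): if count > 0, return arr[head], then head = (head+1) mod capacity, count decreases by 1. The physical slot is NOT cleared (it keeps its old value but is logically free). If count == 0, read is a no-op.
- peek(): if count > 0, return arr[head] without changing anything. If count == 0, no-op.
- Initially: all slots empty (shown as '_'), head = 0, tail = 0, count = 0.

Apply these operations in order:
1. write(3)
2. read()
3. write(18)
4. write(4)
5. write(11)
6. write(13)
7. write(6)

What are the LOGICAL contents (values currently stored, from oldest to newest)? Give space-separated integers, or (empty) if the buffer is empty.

Answer: 4 11 13 6

Derivation:
After op 1 (write(3)): arr=[3 _ _ _] head=0 tail=1 count=1
After op 2 (read()): arr=[3 _ _ _] head=1 tail=1 count=0
After op 3 (write(18)): arr=[3 18 _ _] head=1 tail=2 count=1
After op 4 (write(4)): arr=[3 18 4 _] head=1 tail=3 count=2
After op 5 (write(11)): arr=[3 18 4 11] head=1 tail=0 count=3
After op 6 (write(13)): arr=[13 18 4 11] head=1 tail=1 count=4
After op 7 (write(6)): arr=[13 6 4 11] head=2 tail=2 count=4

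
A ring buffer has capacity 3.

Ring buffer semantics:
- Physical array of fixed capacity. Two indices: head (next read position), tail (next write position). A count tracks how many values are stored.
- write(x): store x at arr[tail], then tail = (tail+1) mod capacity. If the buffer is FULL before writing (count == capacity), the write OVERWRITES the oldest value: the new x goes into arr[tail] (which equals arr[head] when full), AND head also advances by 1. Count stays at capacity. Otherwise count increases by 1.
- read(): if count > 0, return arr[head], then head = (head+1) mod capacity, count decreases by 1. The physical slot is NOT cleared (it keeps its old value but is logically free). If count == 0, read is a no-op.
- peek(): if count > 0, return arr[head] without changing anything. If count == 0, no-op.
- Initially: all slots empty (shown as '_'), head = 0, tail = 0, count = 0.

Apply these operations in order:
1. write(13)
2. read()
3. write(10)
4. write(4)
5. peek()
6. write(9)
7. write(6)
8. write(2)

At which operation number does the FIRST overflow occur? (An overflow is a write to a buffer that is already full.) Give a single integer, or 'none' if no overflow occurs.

Answer: 7

Derivation:
After op 1 (write(13)): arr=[13 _ _] head=0 tail=1 count=1
After op 2 (read()): arr=[13 _ _] head=1 tail=1 count=0
After op 3 (write(10)): arr=[13 10 _] head=1 tail=2 count=1
After op 4 (write(4)): arr=[13 10 4] head=1 tail=0 count=2
After op 5 (peek()): arr=[13 10 4] head=1 tail=0 count=2
After op 6 (write(9)): arr=[9 10 4] head=1 tail=1 count=3
After op 7 (write(6)): arr=[9 6 4] head=2 tail=2 count=3
After op 8 (write(2)): arr=[9 6 2] head=0 tail=0 count=3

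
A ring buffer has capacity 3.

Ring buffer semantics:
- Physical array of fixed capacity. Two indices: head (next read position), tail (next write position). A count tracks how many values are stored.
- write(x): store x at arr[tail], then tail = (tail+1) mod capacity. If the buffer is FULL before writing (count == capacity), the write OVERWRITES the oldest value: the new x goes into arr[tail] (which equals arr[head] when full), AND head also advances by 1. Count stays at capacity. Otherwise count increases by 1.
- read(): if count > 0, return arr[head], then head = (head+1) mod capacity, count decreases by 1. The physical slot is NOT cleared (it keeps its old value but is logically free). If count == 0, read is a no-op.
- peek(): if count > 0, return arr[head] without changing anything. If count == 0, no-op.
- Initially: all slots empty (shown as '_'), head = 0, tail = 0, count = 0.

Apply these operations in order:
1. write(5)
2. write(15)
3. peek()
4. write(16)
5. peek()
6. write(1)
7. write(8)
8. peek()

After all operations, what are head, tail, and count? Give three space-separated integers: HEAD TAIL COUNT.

Answer: 2 2 3

Derivation:
After op 1 (write(5)): arr=[5 _ _] head=0 tail=1 count=1
After op 2 (write(15)): arr=[5 15 _] head=0 tail=2 count=2
After op 3 (peek()): arr=[5 15 _] head=0 tail=2 count=2
After op 4 (write(16)): arr=[5 15 16] head=0 tail=0 count=3
After op 5 (peek()): arr=[5 15 16] head=0 tail=0 count=3
After op 6 (write(1)): arr=[1 15 16] head=1 tail=1 count=3
After op 7 (write(8)): arr=[1 8 16] head=2 tail=2 count=3
After op 8 (peek()): arr=[1 8 16] head=2 tail=2 count=3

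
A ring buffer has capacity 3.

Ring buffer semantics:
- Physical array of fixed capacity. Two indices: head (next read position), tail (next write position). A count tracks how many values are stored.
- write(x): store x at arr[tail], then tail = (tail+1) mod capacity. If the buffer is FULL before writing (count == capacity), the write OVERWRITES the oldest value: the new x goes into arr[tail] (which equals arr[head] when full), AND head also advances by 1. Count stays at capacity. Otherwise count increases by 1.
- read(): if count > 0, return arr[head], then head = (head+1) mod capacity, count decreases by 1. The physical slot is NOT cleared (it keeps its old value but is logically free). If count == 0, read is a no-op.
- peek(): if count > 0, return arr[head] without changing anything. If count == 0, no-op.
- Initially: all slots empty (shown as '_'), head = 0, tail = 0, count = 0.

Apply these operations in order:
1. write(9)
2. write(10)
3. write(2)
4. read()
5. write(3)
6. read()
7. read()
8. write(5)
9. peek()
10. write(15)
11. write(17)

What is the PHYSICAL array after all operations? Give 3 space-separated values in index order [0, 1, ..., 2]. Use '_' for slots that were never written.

Answer: 17 5 15

Derivation:
After op 1 (write(9)): arr=[9 _ _] head=0 tail=1 count=1
After op 2 (write(10)): arr=[9 10 _] head=0 tail=2 count=2
After op 3 (write(2)): arr=[9 10 2] head=0 tail=0 count=3
After op 4 (read()): arr=[9 10 2] head=1 tail=0 count=2
After op 5 (write(3)): arr=[3 10 2] head=1 tail=1 count=3
After op 6 (read()): arr=[3 10 2] head=2 tail=1 count=2
After op 7 (read()): arr=[3 10 2] head=0 tail=1 count=1
After op 8 (write(5)): arr=[3 5 2] head=0 tail=2 count=2
After op 9 (peek()): arr=[3 5 2] head=0 tail=2 count=2
After op 10 (write(15)): arr=[3 5 15] head=0 tail=0 count=3
After op 11 (write(17)): arr=[17 5 15] head=1 tail=1 count=3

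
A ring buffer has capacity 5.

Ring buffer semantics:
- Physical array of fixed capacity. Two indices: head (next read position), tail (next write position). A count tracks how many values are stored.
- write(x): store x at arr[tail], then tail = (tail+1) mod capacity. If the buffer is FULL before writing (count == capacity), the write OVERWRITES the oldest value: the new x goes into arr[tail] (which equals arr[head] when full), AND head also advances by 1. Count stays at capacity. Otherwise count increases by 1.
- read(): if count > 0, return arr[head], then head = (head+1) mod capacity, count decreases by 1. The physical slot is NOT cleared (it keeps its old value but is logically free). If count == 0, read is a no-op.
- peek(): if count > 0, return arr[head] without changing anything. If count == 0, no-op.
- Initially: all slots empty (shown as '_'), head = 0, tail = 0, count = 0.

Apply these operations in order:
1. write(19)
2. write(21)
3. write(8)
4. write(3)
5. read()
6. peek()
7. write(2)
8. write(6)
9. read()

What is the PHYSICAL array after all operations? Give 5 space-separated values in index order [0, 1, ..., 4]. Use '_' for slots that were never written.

Answer: 6 21 8 3 2

Derivation:
After op 1 (write(19)): arr=[19 _ _ _ _] head=0 tail=1 count=1
After op 2 (write(21)): arr=[19 21 _ _ _] head=0 tail=2 count=2
After op 3 (write(8)): arr=[19 21 8 _ _] head=0 tail=3 count=3
After op 4 (write(3)): arr=[19 21 8 3 _] head=0 tail=4 count=4
After op 5 (read()): arr=[19 21 8 3 _] head=1 tail=4 count=3
After op 6 (peek()): arr=[19 21 8 3 _] head=1 tail=4 count=3
After op 7 (write(2)): arr=[19 21 8 3 2] head=1 tail=0 count=4
After op 8 (write(6)): arr=[6 21 8 3 2] head=1 tail=1 count=5
After op 9 (read()): arr=[6 21 8 3 2] head=2 tail=1 count=4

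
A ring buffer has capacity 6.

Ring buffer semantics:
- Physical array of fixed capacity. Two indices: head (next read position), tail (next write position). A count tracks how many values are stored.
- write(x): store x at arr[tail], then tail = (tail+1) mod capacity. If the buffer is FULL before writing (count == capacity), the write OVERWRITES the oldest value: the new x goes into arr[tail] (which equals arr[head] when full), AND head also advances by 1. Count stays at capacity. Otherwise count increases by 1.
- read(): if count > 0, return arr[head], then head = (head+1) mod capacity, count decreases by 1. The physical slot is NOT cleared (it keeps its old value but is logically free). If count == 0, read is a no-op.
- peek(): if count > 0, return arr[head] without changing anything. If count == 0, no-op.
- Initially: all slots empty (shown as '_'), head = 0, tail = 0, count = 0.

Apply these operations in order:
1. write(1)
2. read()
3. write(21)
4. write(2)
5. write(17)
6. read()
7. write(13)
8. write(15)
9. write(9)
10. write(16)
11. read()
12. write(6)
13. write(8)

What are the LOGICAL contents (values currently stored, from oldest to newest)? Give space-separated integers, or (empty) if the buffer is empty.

Answer: 13 15 9 16 6 8

Derivation:
After op 1 (write(1)): arr=[1 _ _ _ _ _] head=0 tail=1 count=1
After op 2 (read()): arr=[1 _ _ _ _ _] head=1 tail=1 count=0
After op 3 (write(21)): arr=[1 21 _ _ _ _] head=1 tail=2 count=1
After op 4 (write(2)): arr=[1 21 2 _ _ _] head=1 tail=3 count=2
After op 5 (write(17)): arr=[1 21 2 17 _ _] head=1 tail=4 count=3
After op 6 (read()): arr=[1 21 2 17 _ _] head=2 tail=4 count=2
After op 7 (write(13)): arr=[1 21 2 17 13 _] head=2 tail=5 count=3
After op 8 (write(15)): arr=[1 21 2 17 13 15] head=2 tail=0 count=4
After op 9 (write(9)): arr=[9 21 2 17 13 15] head=2 tail=1 count=5
After op 10 (write(16)): arr=[9 16 2 17 13 15] head=2 tail=2 count=6
After op 11 (read()): arr=[9 16 2 17 13 15] head=3 tail=2 count=5
After op 12 (write(6)): arr=[9 16 6 17 13 15] head=3 tail=3 count=6
After op 13 (write(8)): arr=[9 16 6 8 13 15] head=4 tail=4 count=6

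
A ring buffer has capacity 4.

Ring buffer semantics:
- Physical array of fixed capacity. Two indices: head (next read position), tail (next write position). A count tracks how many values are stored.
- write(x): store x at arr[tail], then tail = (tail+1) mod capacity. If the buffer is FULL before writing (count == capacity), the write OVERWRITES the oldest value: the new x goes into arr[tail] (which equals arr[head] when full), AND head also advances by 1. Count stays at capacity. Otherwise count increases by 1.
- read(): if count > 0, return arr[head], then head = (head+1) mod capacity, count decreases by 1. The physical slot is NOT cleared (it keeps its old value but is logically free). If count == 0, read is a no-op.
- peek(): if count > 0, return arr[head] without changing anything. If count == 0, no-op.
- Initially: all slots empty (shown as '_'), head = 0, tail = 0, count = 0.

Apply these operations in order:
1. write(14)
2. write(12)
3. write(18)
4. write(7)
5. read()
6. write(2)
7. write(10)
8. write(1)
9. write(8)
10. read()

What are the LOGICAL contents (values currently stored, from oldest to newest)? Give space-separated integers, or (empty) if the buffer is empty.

Answer: 10 1 8

Derivation:
After op 1 (write(14)): arr=[14 _ _ _] head=0 tail=1 count=1
After op 2 (write(12)): arr=[14 12 _ _] head=0 tail=2 count=2
After op 3 (write(18)): arr=[14 12 18 _] head=0 tail=3 count=3
After op 4 (write(7)): arr=[14 12 18 7] head=0 tail=0 count=4
After op 5 (read()): arr=[14 12 18 7] head=1 tail=0 count=3
After op 6 (write(2)): arr=[2 12 18 7] head=1 tail=1 count=4
After op 7 (write(10)): arr=[2 10 18 7] head=2 tail=2 count=4
After op 8 (write(1)): arr=[2 10 1 7] head=3 tail=3 count=4
After op 9 (write(8)): arr=[2 10 1 8] head=0 tail=0 count=4
After op 10 (read()): arr=[2 10 1 8] head=1 tail=0 count=3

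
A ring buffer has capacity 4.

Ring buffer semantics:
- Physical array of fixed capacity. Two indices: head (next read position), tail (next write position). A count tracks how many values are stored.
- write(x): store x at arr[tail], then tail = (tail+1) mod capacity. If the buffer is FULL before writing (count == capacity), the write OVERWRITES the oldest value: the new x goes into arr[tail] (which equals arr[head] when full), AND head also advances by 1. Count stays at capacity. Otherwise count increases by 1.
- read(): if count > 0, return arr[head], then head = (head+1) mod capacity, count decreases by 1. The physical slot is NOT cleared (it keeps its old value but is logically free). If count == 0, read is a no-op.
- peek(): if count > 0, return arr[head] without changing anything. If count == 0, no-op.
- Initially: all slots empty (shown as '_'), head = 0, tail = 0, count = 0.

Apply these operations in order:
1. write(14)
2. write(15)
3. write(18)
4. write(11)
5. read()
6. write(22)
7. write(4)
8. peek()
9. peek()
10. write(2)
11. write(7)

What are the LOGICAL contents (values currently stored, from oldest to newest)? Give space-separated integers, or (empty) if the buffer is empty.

After op 1 (write(14)): arr=[14 _ _ _] head=0 tail=1 count=1
After op 2 (write(15)): arr=[14 15 _ _] head=0 tail=2 count=2
After op 3 (write(18)): arr=[14 15 18 _] head=0 tail=3 count=3
After op 4 (write(11)): arr=[14 15 18 11] head=0 tail=0 count=4
After op 5 (read()): arr=[14 15 18 11] head=1 tail=0 count=3
After op 6 (write(22)): arr=[22 15 18 11] head=1 tail=1 count=4
After op 7 (write(4)): arr=[22 4 18 11] head=2 tail=2 count=4
After op 8 (peek()): arr=[22 4 18 11] head=2 tail=2 count=4
After op 9 (peek()): arr=[22 4 18 11] head=2 tail=2 count=4
After op 10 (write(2)): arr=[22 4 2 11] head=3 tail=3 count=4
After op 11 (write(7)): arr=[22 4 2 7] head=0 tail=0 count=4

Answer: 22 4 2 7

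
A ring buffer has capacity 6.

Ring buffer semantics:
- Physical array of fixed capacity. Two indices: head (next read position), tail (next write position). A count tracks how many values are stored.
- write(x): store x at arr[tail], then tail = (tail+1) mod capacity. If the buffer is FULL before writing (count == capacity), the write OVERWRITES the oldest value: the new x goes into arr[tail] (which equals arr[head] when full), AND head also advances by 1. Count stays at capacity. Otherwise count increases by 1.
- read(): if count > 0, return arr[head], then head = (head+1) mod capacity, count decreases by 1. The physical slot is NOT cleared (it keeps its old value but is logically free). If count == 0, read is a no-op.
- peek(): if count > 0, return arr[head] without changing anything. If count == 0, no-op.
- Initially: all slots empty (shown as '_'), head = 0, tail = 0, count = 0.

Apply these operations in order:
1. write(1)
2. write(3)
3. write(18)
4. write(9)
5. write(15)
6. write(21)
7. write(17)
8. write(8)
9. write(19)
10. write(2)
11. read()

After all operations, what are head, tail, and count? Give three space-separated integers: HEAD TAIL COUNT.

Answer: 5 4 5

Derivation:
After op 1 (write(1)): arr=[1 _ _ _ _ _] head=0 tail=1 count=1
After op 2 (write(3)): arr=[1 3 _ _ _ _] head=0 tail=2 count=2
After op 3 (write(18)): arr=[1 3 18 _ _ _] head=0 tail=3 count=3
After op 4 (write(9)): arr=[1 3 18 9 _ _] head=0 tail=4 count=4
After op 5 (write(15)): arr=[1 3 18 9 15 _] head=0 tail=5 count=5
After op 6 (write(21)): arr=[1 3 18 9 15 21] head=0 tail=0 count=6
After op 7 (write(17)): arr=[17 3 18 9 15 21] head=1 tail=1 count=6
After op 8 (write(8)): arr=[17 8 18 9 15 21] head=2 tail=2 count=6
After op 9 (write(19)): arr=[17 8 19 9 15 21] head=3 tail=3 count=6
After op 10 (write(2)): arr=[17 8 19 2 15 21] head=4 tail=4 count=6
After op 11 (read()): arr=[17 8 19 2 15 21] head=5 tail=4 count=5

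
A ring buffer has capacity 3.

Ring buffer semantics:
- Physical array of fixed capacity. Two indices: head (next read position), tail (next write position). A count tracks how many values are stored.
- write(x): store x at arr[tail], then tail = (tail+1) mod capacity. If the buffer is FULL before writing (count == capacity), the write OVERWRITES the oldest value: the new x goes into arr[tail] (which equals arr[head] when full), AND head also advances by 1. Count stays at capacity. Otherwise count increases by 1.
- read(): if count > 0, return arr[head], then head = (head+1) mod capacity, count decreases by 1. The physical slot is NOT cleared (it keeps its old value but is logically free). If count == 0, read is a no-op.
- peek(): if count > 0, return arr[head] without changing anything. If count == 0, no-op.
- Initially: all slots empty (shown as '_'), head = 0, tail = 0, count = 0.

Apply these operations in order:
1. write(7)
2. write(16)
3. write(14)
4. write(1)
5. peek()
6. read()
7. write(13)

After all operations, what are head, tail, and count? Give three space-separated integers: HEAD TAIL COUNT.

Answer: 2 2 3

Derivation:
After op 1 (write(7)): arr=[7 _ _] head=0 tail=1 count=1
After op 2 (write(16)): arr=[7 16 _] head=0 tail=2 count=2
After op 3 (write(14)): arr=[7 16 14] head=0 tail=0 count=3
After op 4 (write(1)): arr=[1 16 14] head=1 tail=1 count=3
After op 5 (peek()): arr=[1 16 14] head=1 tail=1 count=3
After op 6 (read()): arr=[1 16 14] head=2 tail=1 count=2
After op 7 (write(13)): arr=[1 13 14] head=2 tail=2 count=3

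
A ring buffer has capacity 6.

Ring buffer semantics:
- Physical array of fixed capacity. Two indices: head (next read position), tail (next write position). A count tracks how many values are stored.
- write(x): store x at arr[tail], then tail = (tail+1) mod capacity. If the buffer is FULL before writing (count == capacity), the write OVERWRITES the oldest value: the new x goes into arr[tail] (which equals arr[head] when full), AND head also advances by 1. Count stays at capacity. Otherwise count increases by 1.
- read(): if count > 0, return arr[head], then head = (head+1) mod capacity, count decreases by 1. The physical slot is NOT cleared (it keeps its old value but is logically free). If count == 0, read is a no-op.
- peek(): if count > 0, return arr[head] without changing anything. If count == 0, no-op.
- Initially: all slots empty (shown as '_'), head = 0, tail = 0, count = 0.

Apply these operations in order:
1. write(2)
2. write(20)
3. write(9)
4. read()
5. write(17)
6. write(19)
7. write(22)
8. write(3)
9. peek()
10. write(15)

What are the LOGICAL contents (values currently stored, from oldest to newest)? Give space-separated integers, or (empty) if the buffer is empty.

After op 1 (write(2)): arr=[2 _ _ _ _ _] head=0 tail=1 count=1
After op 2 (write(20)): arr=[2 20 _ _ _ _] head=0 tail=2 count=2
After op 3 (write(9)): arr=[2 20 9 _ _ _] head=0 tail=3 count=3
After op 4 (read()): arr=[2 20 9 _ _ _] head=1 tail=3 count=2
After op 5 (write(17)): arr=[2 20 9 17 _ _] head=1 tail=4 count=3
After op 6 (write(19)): arr=[2 20 9 17 19 _] head=1 tail=5 count=4
After op 7 (write(22)): arr=[2 20 9 17 19 22] head=1 tail=0 count=5
After op 8 (write(3)): arr=[3 20 9 17 19 22] head=1 tail=1 count=6
After op 9 (peek()): arr=[3 20 9 17 19 22] head=1 tail=1 count=6
After op 10 (write(15)): arr=[3 15 9 17 19 22] head=2 tail=2 count=6

Answer: 9 17 19 22 3 15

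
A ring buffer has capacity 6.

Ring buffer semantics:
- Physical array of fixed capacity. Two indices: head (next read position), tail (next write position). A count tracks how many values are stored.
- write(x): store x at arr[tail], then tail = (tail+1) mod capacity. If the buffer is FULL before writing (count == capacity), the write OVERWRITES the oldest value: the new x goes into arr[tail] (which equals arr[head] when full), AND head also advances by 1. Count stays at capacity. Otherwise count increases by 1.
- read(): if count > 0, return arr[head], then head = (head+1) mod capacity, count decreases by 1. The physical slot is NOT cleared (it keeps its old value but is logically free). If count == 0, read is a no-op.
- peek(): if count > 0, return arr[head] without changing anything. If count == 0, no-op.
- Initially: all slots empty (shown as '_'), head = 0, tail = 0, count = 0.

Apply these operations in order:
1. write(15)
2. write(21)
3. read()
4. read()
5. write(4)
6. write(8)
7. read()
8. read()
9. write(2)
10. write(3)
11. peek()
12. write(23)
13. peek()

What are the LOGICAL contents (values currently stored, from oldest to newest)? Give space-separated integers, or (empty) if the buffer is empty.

Answer: 2 3 23

Derivation:
After op 1 (write(15)): arr=[15 _ _ _ _ _] head=0 tail=1 count=1
After op 2 (write(21)): arr=[15 21 _ _ _ _] head=0 tail=2 count=2
After op 3 (read()): arr=[15 21 _ _ _ _] head=1 tail=2 count=1
After op 4 (read()): arr=[15 21 _ _ _ _] head=2 tail=2 count=0
After op 5 (write(4)): arr=[15 21 4 _ _ _] head=2 tail=3 count=1
After op 6 (write(8)): arr=[15 21 4 8 _ _] head=2 tail=4 count=2
After op 7 (read()): arr=[15 21 4 8 _ _] head=3 tail=4 count=1
After op 8 (read()): arr=[15 21 4 8 _ _] head=4 tail=4 count=0
After op 9 (write(2)): arr=[15 21 4 8 2 _] head=4 tail=5 count=1
After op 10 (write(3)): arr=[15 21 4 8 2 3] head=4 tail=0 count=2
After op 11 (peek()): arr=[15 21 4 8 2 3] head=4 tail=0 count=2
After op 12 (write(23)): arr=[23 21 4 8 2 3] head=4 tail=1 count=3
After op 13 (peek()): arr=[23 21 4 8 2 3] head=4 tail=1 count=3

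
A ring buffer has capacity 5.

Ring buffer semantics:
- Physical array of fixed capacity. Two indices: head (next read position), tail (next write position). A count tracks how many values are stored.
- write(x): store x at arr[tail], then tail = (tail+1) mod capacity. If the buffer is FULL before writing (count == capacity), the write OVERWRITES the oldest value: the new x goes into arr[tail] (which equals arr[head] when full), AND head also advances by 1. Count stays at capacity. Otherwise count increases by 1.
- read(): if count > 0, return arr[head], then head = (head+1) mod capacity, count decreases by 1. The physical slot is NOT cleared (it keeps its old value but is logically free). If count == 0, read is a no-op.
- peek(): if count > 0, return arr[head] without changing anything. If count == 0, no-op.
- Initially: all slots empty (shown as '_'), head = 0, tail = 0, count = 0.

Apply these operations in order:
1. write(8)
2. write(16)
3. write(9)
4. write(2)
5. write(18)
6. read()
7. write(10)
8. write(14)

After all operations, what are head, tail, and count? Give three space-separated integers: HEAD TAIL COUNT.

Answer: 2 2 5

Derivation:
After op 1 (write(8)): arr=[8 _ _ _ _] head=0 tail=1 count=1
After op 2 (write(16)): arr=[8 16 _ _ _] head=0 tail=2 count=2
After op 3 (write(9)): arr=[8 16 9 _ _] head=0 tail=3 count=3
After op 4 (write(2)): arr=[8 16 9 2 _] head=0 tail=4 count=4
After op 5 (write(18)): arr=[8 16 9 2 18] head=0 tail=0 count=5
After op 6 (read()): arr=[8 16 9 2 18] head=1 tail=0 count=4
After op 7 (write(10)): arr=[10 16 9 2 18] head=1 tail=1 count=5
After op 8 (write(14)): arr=[10 14 9 2 18] head=2 tail=2 count=5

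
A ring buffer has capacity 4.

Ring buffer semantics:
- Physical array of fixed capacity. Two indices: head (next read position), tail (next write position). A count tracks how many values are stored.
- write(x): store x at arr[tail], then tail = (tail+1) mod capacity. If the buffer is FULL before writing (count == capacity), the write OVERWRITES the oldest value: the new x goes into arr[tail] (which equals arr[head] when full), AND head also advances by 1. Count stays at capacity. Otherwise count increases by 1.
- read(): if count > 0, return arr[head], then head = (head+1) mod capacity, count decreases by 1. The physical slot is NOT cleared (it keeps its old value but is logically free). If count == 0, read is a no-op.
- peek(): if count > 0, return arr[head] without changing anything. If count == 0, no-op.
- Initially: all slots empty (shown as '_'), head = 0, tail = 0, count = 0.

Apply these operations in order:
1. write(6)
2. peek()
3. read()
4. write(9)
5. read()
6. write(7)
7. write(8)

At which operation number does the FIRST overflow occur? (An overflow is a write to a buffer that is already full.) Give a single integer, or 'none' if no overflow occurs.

After op 1 (write(6)): arr=[6 _ _ _] head=0 tail=1 count=1
After op 2 (peek()): arr=[6 _ _ _] head=0 tail=1 count=1
After op 3 (read()): arr=[6 _ _ _] head=1 tail=1 count=0
After op 4 (write(9)): arr=[6 9 _ _] head=1 tail=2 count=1
After op 5 (read()): arr=[6 9 _ _] head=2 tail=2 count=0
After op 6 (write(7)): arr=[6 9 7 _] head=2 tail=3 count=1
After op 7 (write(8)): arr=[6 9 7 8] head=2 tail=0 count=2

Answer: none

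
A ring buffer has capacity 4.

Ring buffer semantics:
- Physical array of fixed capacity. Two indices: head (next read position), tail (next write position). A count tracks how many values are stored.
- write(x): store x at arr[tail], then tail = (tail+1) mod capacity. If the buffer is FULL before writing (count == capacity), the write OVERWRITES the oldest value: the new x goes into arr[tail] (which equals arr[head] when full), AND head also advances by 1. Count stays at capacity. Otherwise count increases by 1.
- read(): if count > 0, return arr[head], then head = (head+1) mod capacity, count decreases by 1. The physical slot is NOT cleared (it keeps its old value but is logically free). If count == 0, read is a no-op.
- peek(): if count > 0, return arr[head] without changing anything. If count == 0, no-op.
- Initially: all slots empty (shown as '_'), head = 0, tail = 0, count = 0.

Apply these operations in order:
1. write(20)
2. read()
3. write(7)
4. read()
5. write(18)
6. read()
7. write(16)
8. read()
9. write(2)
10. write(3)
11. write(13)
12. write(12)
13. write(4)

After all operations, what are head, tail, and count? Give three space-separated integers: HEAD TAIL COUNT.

Answer: 1 1 4

Derivation:
After op 1 (write(20)): arr=[20 _ _ _] head=0 tail=1 count=1
After op 2 (read()): arr=[20 _ _ _] head=1 tail=1 count=0
After op 3 (write(7)): arr=[20 7 _ _] head=1 tail=2 count=1
After op 4 (read()): arr=[20 7 _ _] head=2 tail=2 count=0
After op 5 (write(18)): arr=[20 7 18 _] head=2 tail=3 count=1
After op 6 (read()): arr=[20 7 18 _] head=3 tail=3 count=0
After op 7 (write(16)): arr=[20 7 18 16] head=3 tail=0 count=1
After op 8 (read()): arr=[20 7 18 16] head=0 tail=0 count=0
After op 9 (write(2)): arr=[2 7 18 16] head=0 tail=1 count=1
After op 10 (write(3)): arr=[2 3 18 16] head=0 tail=2 count=2
After op 11 (write(13)): arr=[2 3 13 16] head=0 tail=3 count=3
After op 12 (write(12)): arr=[2 3 13 12] head=0 tail=0 count=4
After op 13 (write(4)): arr=[4 3 13 12] head=1 tail=1 count=4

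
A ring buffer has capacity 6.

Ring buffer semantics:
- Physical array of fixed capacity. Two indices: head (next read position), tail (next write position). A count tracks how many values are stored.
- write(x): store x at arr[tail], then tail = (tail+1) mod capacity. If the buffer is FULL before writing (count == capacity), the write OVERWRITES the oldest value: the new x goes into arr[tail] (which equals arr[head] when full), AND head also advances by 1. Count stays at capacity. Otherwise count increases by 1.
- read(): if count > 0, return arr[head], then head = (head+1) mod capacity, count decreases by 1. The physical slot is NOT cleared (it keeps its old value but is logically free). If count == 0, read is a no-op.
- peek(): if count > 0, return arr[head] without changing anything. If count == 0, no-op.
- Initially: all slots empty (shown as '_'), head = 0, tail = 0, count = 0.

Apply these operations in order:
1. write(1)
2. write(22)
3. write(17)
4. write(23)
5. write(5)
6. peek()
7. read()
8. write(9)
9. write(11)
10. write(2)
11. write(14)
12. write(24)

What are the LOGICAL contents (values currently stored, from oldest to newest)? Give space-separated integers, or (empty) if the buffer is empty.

Answer: 5 9 11 2 14 24

Derivation:
After op 1 (write(1)): arr=[1 _ _ _ _ _] head=0 tail=1 count=1
After op 2 (write(22)): arr=[1 22 _ _ _ _] head=0 tail=2 count=2
After op 3 (write(17)): arr=[1 22 17 _ _ _] head=0 tail=3 count=3
After op 4 (write(23)): arr=[1 22 17 23 _ _] head=0 tail=4 count=4
After op 5 (write(5)): arr=[1 22 17 23 5 _] head=0 tail=5 count=5
After op 6 (peek()): arr=[1 22 17 23 5 _] head=0 tail=5 count=5
After op 7 (read()): arr=[1 22 17 23 5 _] head=1 tail=5 count=4
After op 8 (write(9)): arr=[1 22 17 23 5 9] head=1 tail=0 count=5
After op 9 (write(11)): arr=[11 22 17 23 5 9] head=1 tail=1 count=6
After op 10 (write(2)): arr=[11 2 17 23 5 9] head=2 tail=2 count=6
After op 11 (write(14)): arr=[11 2 14 23 5 9] head=3 tail=3 count=6
After op 12 (write(24)): arr=[11 2 14 24 5 9] head=4 tail=4 count=6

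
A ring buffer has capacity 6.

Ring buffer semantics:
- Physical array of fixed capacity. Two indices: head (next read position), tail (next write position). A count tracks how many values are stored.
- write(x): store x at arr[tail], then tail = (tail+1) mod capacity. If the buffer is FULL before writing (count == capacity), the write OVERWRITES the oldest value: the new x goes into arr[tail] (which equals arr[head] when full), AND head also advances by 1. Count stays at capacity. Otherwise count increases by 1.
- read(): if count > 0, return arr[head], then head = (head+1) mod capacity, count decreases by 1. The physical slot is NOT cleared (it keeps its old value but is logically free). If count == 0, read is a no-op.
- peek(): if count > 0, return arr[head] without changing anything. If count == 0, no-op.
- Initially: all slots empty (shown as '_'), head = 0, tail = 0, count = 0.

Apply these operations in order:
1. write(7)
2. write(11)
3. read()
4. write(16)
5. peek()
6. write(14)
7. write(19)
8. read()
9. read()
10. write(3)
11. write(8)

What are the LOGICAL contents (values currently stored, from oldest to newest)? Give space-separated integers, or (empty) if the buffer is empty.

Answer: 14 19 3 8

Derivation:
After op 1 (write(7)): arr=[7 _ _ _ _ _] head=0 tail=1 count=1
After op 2 (write(11)): arr=[7 11 _ _ _ _] head=0 tail=2 count=2
After op 3 (read()): arr=[7 11 _ _ _ _] head=1 tail=2 count=1
After op 4 (write(16)): arr=[7 11 16 _ _ _] head=1 tail=3 count=2
After op 5 (peek()): arr=[7 11 16 _ _ _] head=1 tail=3 count=2
After op 6 (write(14)): arr=[7 11 16 14 _ _] head=1 tail=4 count=3
After op 7 (write(19)): arr=[7 11 16 14 19 _] head=1 tail=5 count=4
After op 8 (read()): arr=[7 11 16 14 19 _] head=2 tail=5 count=3
After op 9 (read()): arr=[7 11 16 14 19 _] head=3 tail=5 count=2
After op 10 (write(3)): arr=[7 11 16 14 19 3] head=3 tail=0 count=3
After op 11 (write(8)): arr=[8 11 16 14 19 3] head=3 tail=1 count=4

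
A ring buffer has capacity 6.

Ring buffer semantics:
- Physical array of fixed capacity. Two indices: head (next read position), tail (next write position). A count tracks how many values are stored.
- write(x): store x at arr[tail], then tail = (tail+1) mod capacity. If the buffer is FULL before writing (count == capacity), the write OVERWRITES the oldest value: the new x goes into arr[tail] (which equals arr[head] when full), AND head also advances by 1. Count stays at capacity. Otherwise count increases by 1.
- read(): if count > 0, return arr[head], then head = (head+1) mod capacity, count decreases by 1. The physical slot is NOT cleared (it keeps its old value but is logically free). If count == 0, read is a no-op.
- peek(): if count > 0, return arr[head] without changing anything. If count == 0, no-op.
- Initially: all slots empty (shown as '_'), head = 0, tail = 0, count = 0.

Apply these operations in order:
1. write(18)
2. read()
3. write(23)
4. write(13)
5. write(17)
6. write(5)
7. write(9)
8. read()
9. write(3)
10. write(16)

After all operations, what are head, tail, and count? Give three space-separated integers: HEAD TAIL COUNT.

After op 1 (write(18)): arr=[18 _ _ _ _ _] head=0 tail=1 count=1
After op 2 (read()): arr=[18 _ _ _ _ _] head=1 tail=1 count=0
After op 3 (write(23)): arr=[18 23 _ _ _ _] head=1 tail=2 count=1
After op 4 (write(13)): arr=[18 23 13 _ _ _] head=1 tail=3 count=2
After op 5 (write(17)): arr=[18 23 13 17 _ _] head=1 tail=4 count=3
After op 6 (write(5)): arr=[18 23 13 17 5 _] head=1 tail=5 count=4
After op 7 (write(9)): arr=[18 23 13 17 5 9] head=1 tail=0 count=5
After op 8 (read()): arr=[18 23 13 17 5 9] head=2 tail=0 count=4
After op 9 (write(3)): arr=[3 23 13 17 5 9] head=2 tail=1 count=5
After op 10 (write(16)): arr=[3 16 13 17 5 9] head=2 tail=2 count=6

Answer: 2 2 6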